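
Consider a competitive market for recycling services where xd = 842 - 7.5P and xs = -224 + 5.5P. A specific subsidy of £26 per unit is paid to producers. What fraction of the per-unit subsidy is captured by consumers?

Consumer share = 11/26

Pre-subsidy: 842 - 7.5P = -224 + 5.5P gives P* = 82, x* = 227.
With the subsidy, sellers receive Ps = Pb + 26 for each unit, where Pb is the price buyers pay.
Supply in terms of Pb becomes xs = -224 + 5.5(Pb + 26) = -81 + 5.5Pb. Setting this equal to demand: 842 - 7.5Pb = -81 + 5.5Pb, so Pb = 71.
Sellers receive Ps = 71 + 26 = 97; x' = 842 − 7.5·71 = 309.5.
Buyers' price falls by P* − Pb = 82 − 71 = 11; sellers' price rises by Ps − P* = 97 − 82 = 15.
So consumers capture 11/26 = 11/26 of each unit of subsidy.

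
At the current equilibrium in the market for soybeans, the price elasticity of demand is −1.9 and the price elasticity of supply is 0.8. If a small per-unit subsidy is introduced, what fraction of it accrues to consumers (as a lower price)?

For a small subsidy around the equilibrium, the benefit split depends on the relative slopes, which at a point are proportional to the elasticities.
Buyer share = εs/(εs + |εd|) = 0.8/(0.8 + 1.9) = 8/27; seller share = |εd|/(εs + |εd|) = 19/27.

Consumer share = 8/27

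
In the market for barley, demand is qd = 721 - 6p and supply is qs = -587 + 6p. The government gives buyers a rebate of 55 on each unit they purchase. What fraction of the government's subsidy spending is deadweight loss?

Pre-subsidy: 721 - 6p = -587 + 6p gives p* = 109, q* = 67.
With the rebate, buyers effectively pay pb = ps − 55, where ps is the price sellers receive.
Demand in terms of ps becomes qd = 721 − 6(ps − 55) = 1051 - 6ps. Setting this equal to supply: 1051 - 6ps = -587 + 6ps, so ps = 136.5.
Buyers pay pb = 136.5 − 55 = 81.5; q' = -587 + 6·136.5 = 232.
ΔCS = ½(67 + 232)(109 − 81.5) = 4111.25; ΔPS = ½(67 + 232)(136.5 − 109) = 4111.25.
Government spending = 55 × 232 = 12760.
DWL = ½ × 55 × (232 − 67) = 4537.5; fraction = 4537.5 / 12760 = 165/464.

DWL / government spending = 165/464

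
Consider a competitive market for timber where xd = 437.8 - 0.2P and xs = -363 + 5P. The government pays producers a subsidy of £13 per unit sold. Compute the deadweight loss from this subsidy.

Pre-subsidy: 437.8 - 0.2P = -363 + 5P gives P* = 154, x* = 407.
With the subsidy, sellers receive Ps = Pb + 13 for each unit, where Pb is the price buyers pay.
Supply in terms of Pb becomes xs = -363 + 5(Pb + 13) = -298 + 5Pb. Setting this equal to demand: 437.8 - 0.2Pb = -298 + 5Pb, so Pb = 141.5.
Sellers receive Ps = 141.5 + 13 = 154.5; x' = 437.8 − 0.2·141.5 = 409.5.
The subsidy expands output by 409.5 − 407 = 2.5 past the efficient level; on those units the gap between marginal cost and willingness to pay runs from 0 up to 13.
DWL = ½ × 13 × 2.5 = 16.25.

Deadweight loss = £16.25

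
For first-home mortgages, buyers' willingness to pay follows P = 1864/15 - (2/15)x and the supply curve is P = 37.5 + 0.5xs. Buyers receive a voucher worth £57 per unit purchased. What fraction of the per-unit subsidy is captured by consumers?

Pre-subsidy: 1864/15 - (2/15)x = 37.5 + 0.5x gives x* = 137 and P* = 106.
With the rebate, buyers effectively pay Pb = Ps − 57, where Ps is the price sellers receive.
On the curves, Pb = 1864/15 - (2/15)x and Ps = 37.5 + 0.5x; the wedge Ps − Pb = 57 gives 37.5 + 0.5x − (1864/15 - (2/15)x) = 57, so x' = 227.
Then Pb = 1864/15 − (2/15)·227 = 94 and Ps = 37.5 + 0.5·227 = 151.
Buyers' price falls by P* − Pb = 106 − 94 = 12; sellers' price rises by Ps − P* = 151 − 106 = 45.
So consumers capture 12/57 = 4/19 of each unit of subsidy.

Consumer share = 4/19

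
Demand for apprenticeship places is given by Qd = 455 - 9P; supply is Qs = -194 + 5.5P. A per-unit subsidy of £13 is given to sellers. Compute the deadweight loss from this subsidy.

Pre-subsidy: 455 - 9P = -194 + 5.5P gives P* = 1298/29, Q* = 1513/29.
With the subsidy, sellers receive Ps = Pb + 13 for each unit, where Pb is the price buyers pay.
Supply in terms of Pb becomes Qs = -194 + 5.5(Pb + 13) = -122.5 + 5.5Pb. Setting this equal to demand: 455 - 9Pb = -122.5 + 5.5Pb, so Pb = 1155/29.
Sellers receive Ps = 1155/29 + 13 = 1532/29; Q' = 455 − 9·(1155/29) = 2800/29.
The subsidy expands output by 2800/29 − 1513/29 = 1287/29 past the efficient level; on those units the gap between marginal cost and willingness to pay runs from 0 up to 13.
DWL = ½ × 13 × 1287/29 = 16731/58.

Deadweight loss = 16731/58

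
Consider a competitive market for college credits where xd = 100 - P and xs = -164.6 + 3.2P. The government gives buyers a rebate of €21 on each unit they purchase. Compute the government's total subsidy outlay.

Government cost = €1113

Pre-subsidy: 100 - P = -164.6 + 3.2P gives P* = 63, x* = 37.
With the rebate, buyers effectively pay Pb = Ps − 21, where Ps is the price sellers receive.
Demand in terms of Ps becomes xd = 100 − 1(Ps − 21) = 121 - Ps. Setting this equal to supply: 121 - Ps = -164.6 + 3.2Ps, so Ps = 68.
Buyers pay Pb = 68 − 21 = 47; x' = -164.6 + 3.2·68 = 53.
Government outlay = subsidy × quantity = 21 × 53 = 1113.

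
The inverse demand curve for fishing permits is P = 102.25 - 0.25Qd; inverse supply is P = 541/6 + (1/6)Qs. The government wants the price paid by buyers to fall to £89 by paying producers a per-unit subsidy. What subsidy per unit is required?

Required subsidy s = £10 per unit

At a buyer price of 89, quantity demanded is 409 − 4·89 = 53.
Sellers supply 53 only when they receive Ps = 541/6 + (1/6)·53 = 99.
s = Ps − Pb = 99 − 89 = 10.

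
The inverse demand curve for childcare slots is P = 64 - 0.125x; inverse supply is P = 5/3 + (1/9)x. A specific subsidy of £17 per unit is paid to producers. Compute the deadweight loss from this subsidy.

Deadweight loss = £612

Pre-subsidy: 64 - 0.125x = 5/3 + (1/9)x gives x* = 264 and P* = 31.
With the subsidy, sellers receive Ps = Pb + 17 for each unit, where Pb is the price buyers pay.
On the curves, Pb = 64 - 0.125x and Ps = 5/3 + (1/9)x; the wedge Ps − Pb = 17 gives 5/3 + (1/9)x − (64 - 0.125x) = 17, so x' = 336.
Then Pb = 64 − 0.125·336 = 22 and Ps = 5/3 + (1/9)·336 = 39.
The subsidy expands output by 336 − 264 = 72 past the efficient level; on those units the gap between marginal cost and willingness to pay runs from 0 up to 17.
DWL = ½ × 17 × 72 = 612.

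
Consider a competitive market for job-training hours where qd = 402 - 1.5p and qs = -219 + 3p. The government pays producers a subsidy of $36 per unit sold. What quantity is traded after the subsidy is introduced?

Pre-subsidy: 402 - 1.5p = -219 + 3p gives p* = 138, q* = 195.
With the subsidy, sellers receive ps = pb + 36 for each unit, where pb is the price buyers pay.
Supply in terms of pb becomes qs = -219 + 3(pb + 36) = -111 + 3pb. Setting this equal to demand: 402 - 1.5pb = -111 + 3pb, so pb = 114.
Sellers receive ps = 114 + 36 = 150; q' = 402 − 1.5·114 = 231.

q' = 231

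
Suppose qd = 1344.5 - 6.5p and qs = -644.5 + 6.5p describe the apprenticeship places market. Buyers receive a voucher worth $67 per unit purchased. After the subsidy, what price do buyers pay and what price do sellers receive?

Buyers pay $119.5; sellers receive $186.5

Pre-subsidy: 1344.5 - 6.5p = -644.5 + 6.5p gives p* = 153, q* = 350.
With the rebate, buyers effectively pay pb = ps − 67, where ps is the price sellers receive.
Demand in terms of ps becomes qd = 1344.5 − 6.5(ps − 67) = 1780 - 6.5ps. Setting this equal to supply: 1780 - 6.5ps = -644.5 + 6.5ps, so ps = 186.5.
Buyers pay pb = 186.5 − 67 = 119.5; q' = -644.5 + 6.5·186.5 = 567.75.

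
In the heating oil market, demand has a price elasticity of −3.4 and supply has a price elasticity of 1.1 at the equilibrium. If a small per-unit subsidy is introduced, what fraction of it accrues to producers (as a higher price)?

Producer share = 34/45

For a small subsidy around the equilibrium, the benefit split depends on the relative slopes, which at a point are proportional to the elasticities.
Buyer share = εs/(εs + |εd|) = 1.1/(1.1 + 3.4) = 11/45; seller share = |εd|/(εs + |εd|) = 34/45.
So producers capture 34/45 of the subsidy.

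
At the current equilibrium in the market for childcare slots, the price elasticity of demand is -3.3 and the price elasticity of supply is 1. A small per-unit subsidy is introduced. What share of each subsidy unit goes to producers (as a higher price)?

Producer share = 33/43

For a small subsidy around the equilibrium, the benefit split depends on the relative slopes, which at a point are proportional to the elasticities.
Buyer share = εs/(εs + |εd|) = 1/(1 + 3.3) = 10/43; seller share = |εd|/(εs + |εd|) = 33/43.
So producers capture 33/43 of the subsidy.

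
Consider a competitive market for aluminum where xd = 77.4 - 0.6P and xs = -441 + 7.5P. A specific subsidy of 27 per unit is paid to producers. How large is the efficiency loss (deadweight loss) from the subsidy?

Pre-subsidy: 77.4 - 0.6P = -441 + 7.5P gives P* = 64, x* = 39.
With the subsidy, sellers receive Ps = Pb + 27 for each unit, where Pb is the price buyers pay.
Supply in terms of Pb becomes xs = -441 + 7.5(Pb + 27) = -238.5 + 7.5Pb. Setting this equal to demand: 77.4 - 0.6Pb = -238.5 + 7.5Pb, so Pb = 39.
Sellers receive Ps = 39 + 27 = 66; x' = 77.4 − 0.6·39 = 54.
The subsidy expands output by 54 − 39 = 15 past the efficient level; on those units the gap between marginal cost and willingness to pay runs from 0 up to 27.
DWL = ½ × 27 × 15 = 202.5.

Deadweight loss = 202.5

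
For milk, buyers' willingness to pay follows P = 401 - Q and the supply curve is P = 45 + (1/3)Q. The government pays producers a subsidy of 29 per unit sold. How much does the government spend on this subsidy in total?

Pre-subsidy: 401 - Q = 45 + (1/3)Q gives Q* = 267 and P* = 134.
With the subsidy, sellers receive Ps = Pb + 29 for each unit, where Pb is the price buyers pay.
On the curves, Pb = 401 - Q and Ps = 45 + (1/3)Q; the wedge Ps − Pb = 29 gives 45 + (1/3)Q − (401 - Q) = 29, so Q' = 288.75.
Then Pb = 401 − 1·288.75 = 112.25 and Ps = 45 + (1/3)·288.75 = 141.25.
Government outlay = subsidy × quantity = 29 × 288.75 = 8373.75.

Government cost = 8373.75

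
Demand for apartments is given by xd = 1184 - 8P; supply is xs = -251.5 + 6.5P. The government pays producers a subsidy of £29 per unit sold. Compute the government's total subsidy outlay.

Government cost = £14384

Pre-subsidy: 1184 - 8P = -251.5 + 6.5P gives P* = 99, x* = 392.
With the subsidy, sellers receive Ps = Pb + 29 for each unit, where Pb is the price buyers pay.
Supply in terms of Pb becomes xs = -251.5 + 6.5(Pb + 29) = -63 + 6.5Pb. Setting this equal to demand: 1184 - 8Pb = -63 + 6.5Pb, so Pb = 86.
Sellers receive Ps = 86 + 29 = 115; x' = 1184 − 8·86 = 496.
Government outlay = subsidy × quantity = 29 × 496 = 14384.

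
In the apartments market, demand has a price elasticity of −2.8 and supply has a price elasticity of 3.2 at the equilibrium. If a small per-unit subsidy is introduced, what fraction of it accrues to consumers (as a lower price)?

Consumer share = 8/15

For a small subsidy around the equilibrium, the benefit split depends on the relative slopes, which at a point are proportional to the elasticities.
Buyer share = εs/(εs + |εd|) = 3.2/(3.2 + 2.8) = 8/15; seller share = |εd|/(εs + |εd|) = 7/15.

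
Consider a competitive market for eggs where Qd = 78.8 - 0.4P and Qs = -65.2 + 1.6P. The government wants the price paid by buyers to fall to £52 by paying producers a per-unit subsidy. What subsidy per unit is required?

Required subsidy s = £25 per unit

At a buyer price of 52, quantity demanded is 78.8 − 0.4·52 = 58.
Sellers supply 58 only when they receive Ps with -65.2 + 1.6·Ps = 58, i.e. Ps = 77.
s = Ps − Pb = 77 − 52 = 25.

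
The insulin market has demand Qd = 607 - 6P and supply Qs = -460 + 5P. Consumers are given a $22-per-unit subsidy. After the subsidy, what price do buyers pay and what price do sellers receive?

Buyers pay $87; sellers receive $109

Pre-subsidy: 607 - 6P = -460 + 5P gives P* = 97, Q* = 25.
With the rebate, buyers effectively pay Pb = Ps − 22, where Ps is the price sellers receive.
Demand in terms of Ps becomes Qd = 607 − 6(Ps − 22) = 739 - 6Ps. Setting this equal to supply: 739 - 6Ps = -460 + 5Ps, so Ps = 109.
Buyers pay Pb = 109 − 22 = 87; Q' = -460 + 5·109 = 85.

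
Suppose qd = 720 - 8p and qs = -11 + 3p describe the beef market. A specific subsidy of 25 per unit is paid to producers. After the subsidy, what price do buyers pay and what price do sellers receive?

Buyers pay 656/11; sellers receive 931/11

Pre-subsidy: 720 - 8p = -11 + 3p gives p* = 731/11, q* = 2072/11.
With the subsidy, sellers receive ps = pb + 25 for each unit, where pb is the price buyers pay.
Supply in terms of pb becomes qs = -11 + 3(pb + 25) = 64 + 3pb. Setting this equal to demand: 720 - 8pb = 64 + 3pb, so pb = 656/11.
Sellers receive ps = 656/11 + 25 = 931/11; q' = 720 − 8·(656/11) = 2672/11.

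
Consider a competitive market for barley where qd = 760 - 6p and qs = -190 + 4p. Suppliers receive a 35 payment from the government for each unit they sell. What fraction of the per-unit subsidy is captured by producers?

Pre-subsidy: 760 - 6p = -190 + 4p gives p* = 95, q* = 190.
With the subsidy, sellers receive ps = pb + 35 for each unit, where pb is the price buyers pay.
Supply in terms of pb becomes qs = -190 + 4(pb + 35) = -50 + 4pb. Setting this equal to demand: 760 - 6pb = -50 + 4pb, so pb = 81.
Sellers receive ps = 81 + 35 = 116; q' = 760 − 6·81 = 274.
Buyers' price falls by p* − pb = 95 − 81 = 14; sellers' price rises by ps − p* = 116 − 95 = 21.
So producers capture 21/35 = 0.6 of each unit of subsidy.

Producer share = 0.6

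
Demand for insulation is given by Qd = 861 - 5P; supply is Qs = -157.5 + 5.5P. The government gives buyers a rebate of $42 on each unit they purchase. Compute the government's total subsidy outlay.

Government cost = $20412

Pre-subsidy: 861 - 5P = -157.5 + 5.5P gives P* = 97, Q* = 376.
With the rebate, buyers effectively pay Pb = Ps − 42, where Ps is the price sellers receive.
Demand in terms of Ps becomes Qd = 861 − 5(Ps − 42) = 1071 - 5Ps. Setting this equal to supply: 1071 - 5Ps = -157.5 + 5.5Ps, so Ps = 117.
Buyers pay Pb = 117 − 42 = 75; Q' = -157.5 + 5.5·117 = 486.
Government outlay = subsidy × quantity = 42 × 486 = 20412.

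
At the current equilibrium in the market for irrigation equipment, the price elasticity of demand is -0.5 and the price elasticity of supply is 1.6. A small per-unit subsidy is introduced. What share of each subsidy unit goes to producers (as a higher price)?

For a small subsidy around the equilibrium, the benefit split depends on the relative slopes, which at a point are proportional to the elasticities.
Buyer share = εs/(εs + |εd|) = 1.6/(1.6 + 0.5) = 16/21; seller share = |εd|/(εs + |εd|) = 5/21.
So producers capture 5/21 of the subsidy.

Producer share = 5/21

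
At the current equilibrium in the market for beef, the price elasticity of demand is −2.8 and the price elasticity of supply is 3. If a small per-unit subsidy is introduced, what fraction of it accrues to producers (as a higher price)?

Producer share = 14/29

For a small subsidy around the equilibrium, the benefit split depends on the relative slopes, which at a point are proportional to the elasticities.
Buyer share = εs/(εs + |εd|) = 3/(3 + 2.8) = 15/29; seller share = |εd|/(εs + |εd|) = 14/29.
So producers capture 14/29 of the subsidy.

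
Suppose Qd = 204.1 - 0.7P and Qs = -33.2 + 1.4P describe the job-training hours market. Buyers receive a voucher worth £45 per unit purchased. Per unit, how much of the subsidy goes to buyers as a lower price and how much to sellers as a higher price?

Pre-subsidy: 204.1 - 0.7P = -33.2 + 1.4P gives P* = 113, Q* = 125.
With the rebate, buyers effectively pay Pb = Ps − 45, where Ps is the price sellers receive.
Demand in terms of Ps becomes Qd = 204.1 − 0.7(Ps − 45) = 235.6 - 0.7Ps. Setting this equal to supply: 235.6 - 0.7Ps = -33.2 + 1.4Ps, so Ps = 128.
Buyers pay Pb = 128 − 45 = 83; Q' = -33.2 + 1.4·128 = 146.
Buyers' price falls by P* − Pb = 113 − 83 = 30; sellers' price rises by Ps − P* = 128 − 113 = 15.

Buyers gain £30 per unit; sellers gain £15 per unit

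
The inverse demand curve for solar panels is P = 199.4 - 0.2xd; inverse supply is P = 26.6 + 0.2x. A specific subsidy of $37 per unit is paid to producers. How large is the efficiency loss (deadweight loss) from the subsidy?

Pre-subsidy: 199.4 - 0.2x = 26.6 + 0.2x gives x* = 432 and P* = 113.
With the subsidy, sellers receive Ps = Pb + 37 for each unit, where Pb is the price buyers pay.
On the curves, Pb = 199.4 - 0.2x and Ps = 26.6 + 0.2x; the wedge Ps − Pb = 37 gives 26.6 + 0.2x − (199.4 - 0.2x) = 37, so x' = 524.5.
Then Pb = 199.4 − 0.2·524.5 = 94.5 and Ps = 26.6 + 0.2·524.5 = 131.5.
The subsidy expands output by 524.5 − 432 = 92.5 past the efficient level; on those units the gap between marginal cost and willingness to pay runs from 0 up to 37.
DWL = ½ × 37 × 92.5 = 1711.25.

Deadweight loss = $1711.25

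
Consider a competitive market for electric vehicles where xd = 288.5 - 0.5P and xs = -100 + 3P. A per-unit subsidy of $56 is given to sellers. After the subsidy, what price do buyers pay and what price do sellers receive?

Pre-subsidy: 288.5 - 0.5P = -100 + 3P gives P* = 111, x* = 233.
With the subsidy, sellers receive Ps = Pb + 56 for each unit, where Pb is the price buyers pay.
Supply in terms of Pb becomes xs = -100 + 3(Pb + 56) = 68 + 3Pb. Setting this equal to demand: 288.5 - 0.5Pb = 68 + 3Pb, so Pb = 63.
Sellers receive Ps = 63 + 56 = 119; x' = 288.5 − 0.5·63 = 257.

Buyers pay $63; sellers receive $119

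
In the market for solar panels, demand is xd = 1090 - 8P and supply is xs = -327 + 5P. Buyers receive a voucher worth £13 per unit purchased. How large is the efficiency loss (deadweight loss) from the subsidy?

Deadweight loss = £260

Pre-subsidy: 1090 - 8P = -327 + 5P gives P* = 109, x* = 218.
With the rebate, buyers effectively pay Pb = Ps − 13, where Ps is the price sellers receive.
Demand in terms of Ps becomes xd = 1090 − 8(Ps − 13) = 1194 - 8Ps. Setting this equal to supply: 1194 - 8Ps = -327 + 5Ps, so Ps = 117.
Buyers pay Pb = 117 − 13 = 104; x' = -327 + 5·117 = 258.
The subsidy expands output by 258 − 218 = 40 past the efficient level; on those units the gap between marginal cost and willingness to pay runs from 0 up to 13.
DWL = ½ × 13 × 40 = 260.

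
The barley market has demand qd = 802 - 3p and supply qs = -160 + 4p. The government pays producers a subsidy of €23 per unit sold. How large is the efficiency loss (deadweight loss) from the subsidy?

Deadweight loss = 3174/7

Pre-subsidy: 802 - 3p = -160 + 4p gives p* = 962/7, q* = 2728/7.
With the subsidy, sellers receive ps = pb + 23 for each unit, where pb is the price buyers pay.
Supply in terms of pb becomes qs = -160 + 4(pb + 23) = -68 + 4pb. Setting this equal to demand: 802 - 3pb = -68 + 4pb, so pb = 870/7.
Sellers receive ps = 870/7 + 23 = 1031/7; q' = 802 − 3·(870/7) = 3004/7.
The subsidy expands output by 3004/7 − 2728/7 = 276/7 past the efficient level; on those units the gap between marginal cost and willingness to pay runs from 0 up to 23.
DWL = ½ × 23 × 276/7 = 3174/7.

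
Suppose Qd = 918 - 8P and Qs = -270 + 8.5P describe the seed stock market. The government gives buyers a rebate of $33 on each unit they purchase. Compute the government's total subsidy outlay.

Government cost = $15774

Pre-subsidy: 918 - 8P = -270 + 8.5P gives P* = 72, Q* = 342.
With the rebate, buyers effectively pay Pb = Ps − 33, where Ps is the price sellers receive.
Demand in terms of Ps becomes Qd = 918 − 8(Ps − 33) = 1182 - 8Ps. Setting this equal to supply: 1182 - 8Ps = -270 + 8.5Ps, so Ps = 88.
Buyers pay Pb = 88 − 33 = 55; Q' = -270 + 8.5·88 = 478.
Government outlay = subsidy × quantity = 33 × 478 = 15774.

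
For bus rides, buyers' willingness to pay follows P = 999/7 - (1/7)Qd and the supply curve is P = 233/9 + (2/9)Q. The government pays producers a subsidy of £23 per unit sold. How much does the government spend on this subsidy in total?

Pre-subsidy: 999/7 - (1/7)Q = 233/9 + (2/9)Q gives Q* = 320 and P* = 97.
With the subsidy, sellers receive Ps = Pb + 23 for each unit, where Pb is the price buyers pay.
On the curves, Pb = 999/7 - (1/7)Q and Ps = 233/9 + (2/9)Q; the wedge Ps − Pb = 23 gives 233/9 + (2/9)Q − (999/7 - (1/7)Q) = 23, so Q' = 383.
Then Pb = 999/7 − (1/7)·383 = 88 and Ps = 233/9 + (2/9)·383 = 111.
Government outlay = subsidy × quantity = 23 × 383 = 8809.

Government cost = £8809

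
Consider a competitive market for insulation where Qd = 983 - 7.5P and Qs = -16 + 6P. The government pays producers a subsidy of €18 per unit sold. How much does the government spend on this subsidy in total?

Pre-subsidy: 983 - 7.5P = -16 + 6P gives P* = 74, Q* = 428.
With the subsidy, sellers receive Ps = Pb + 18 for each unit, where Pb is the price buyers pay.
Supply in terms of Pb becomes Qs = -16 + 6(Pb + 18) = 92 + 6Pb. Setting this equal to demand: 983 - 7.5Pb = 92 + 6Pb, so Pb = 66.
Sellers receive Ps = 66 + 18 = 84; Q' = 983 − 7.5·66 = 488.
Government outlay = subsidy × quantity = 18 × 488 = 8784.

Government cost = €8784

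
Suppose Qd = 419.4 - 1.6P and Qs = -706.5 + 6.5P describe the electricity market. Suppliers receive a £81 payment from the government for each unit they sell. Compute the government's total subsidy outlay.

Government cost = £24381

Pre-subsidy: 419.4 - 1.6P = -706.5 + 6.5P gives P* = 139, Q* = 197.
With the subsidy, sellers receive Ps = Pb + 81 for each unit, where Pb is the price buyers pay.
Supply in terms of Pb becomes Qs = -706.5 + 6.5(Pb + 81) = -180 + 6.5Pb. Setting this equal to demand: 419.4 - 1.6Pb = -180 + 6.5Pb, so Pb = 74.
Sellers receive Ps = 74 + 81 = 155; Q' = 419.4 − 1.6·74 = 301.
Government outlay = subsidy × quantity = 81 × 301 = 24381.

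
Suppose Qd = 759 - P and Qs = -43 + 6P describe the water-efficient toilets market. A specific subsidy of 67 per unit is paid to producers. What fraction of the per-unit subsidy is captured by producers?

Pre-subsidy: 759 - P = -43 + 6P gives P* = 802/7, Q* = 4511/7.
With the subsidy, sellers receive Ps = Pb + 67 for each unit, where Pb is the price buyers pay.
Supply in terms of Pb becomes Qs = -43 + 6(Pb + 67) = 359 + 6Pb. Setting this equal to demand: 759 - Pb = 359 + 6Pb, so Pb = 400/7.
Sellers receive Ps = 400/7 + 67 = 869/7; Q' = 759 − 1·(400/7) = 4913/7.
Buyers' price falls by P* − Pb = 802/7 − 400/7 = 402/7; sellers' price rises by Ps − P* = 869/7 − 802/7 = 67/7.
So producers capture (67/7)/67 = 1/7 of each unit of subsidy.

Producer share = 1/7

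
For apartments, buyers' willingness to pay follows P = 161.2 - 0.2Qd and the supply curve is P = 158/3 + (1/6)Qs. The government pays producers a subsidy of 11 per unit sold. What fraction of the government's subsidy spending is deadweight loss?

DWL / government spending = 15/326

Pre-subsidy: 161.2 - 0.2Q = 158/3 + (1/6)Q gives Q* = 296 and P* = 102.
With the subsidy, sellers receive Ps = Pb + 11 for each unit, where Pb is the price buyers pay.
On the curves, Pb = 161.2 - 0.2Q and Ps = 158/3 + (1/6)Q; the wedge Ps − Pb = 11 gives 158/3 + (1/6)Q − (161.2 - 0.2Q) = 11, so Q' = 326.
Then Pb = 161.2 − 0.2·326 = 96 and Ps = 158/3 + (1/6)·326 = 107.
ΔCS = ½(296 + 326)(102 − 96) = 1866; ΔPS = ½(296 + 326)(107 − 102) = 1555.
Government spending = 11 × 326 = 3586.
DWL = ½ × 11 × (326 − 296) = 165; fraction = 165 / 3586 = 15/326.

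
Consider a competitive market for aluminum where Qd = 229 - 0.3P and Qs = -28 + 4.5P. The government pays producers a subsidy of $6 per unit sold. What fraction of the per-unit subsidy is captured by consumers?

Consumer share = 0.9375

Pre-subsidy: 229 - 0.3P = -28 + 4.5P gives P* = 1285/24, Q* = 212.9375.
With the subsidy, sellers receive Ps = Pb + 6 for each unit, where Pb is the price buyers pay.
Supply in terms of Pb becomes Qs = -28 + 4.5(Pb + 6) = -1 + 4.5Pb. Setting this equal to demand: 229 - 0.3Pb = -1 + 4.5Pb, so Pb = 575/12.
Sellers receive Ps = 575/12 + 6 = 647/12; Q' = 229 − 0.3·(575/12) = 214.625.
Buyers' price falls by P* − Pb = 1285/24 − 575/12 = 5.625; sellers' price rises by Ps − P* = 647/12 − 1285/24 = 0.375.
So consumers capture 5.625/6 = 0.9375 of each unit of subsidy.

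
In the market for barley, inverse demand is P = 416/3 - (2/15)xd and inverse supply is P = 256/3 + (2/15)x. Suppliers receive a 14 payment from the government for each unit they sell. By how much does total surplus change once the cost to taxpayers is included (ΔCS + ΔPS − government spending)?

Pre-subsidy: 416/3 - (2/15)x = 256/3 + (2/15)x gives x* = 200 and P* = 112.
With the subsidy, sellers receive Ps = Pb + 14 for each unit, where Pb is the price buyers pay.
On the curves, Pb = 416/3 - (2/15)x and Ps = 256/3 + (2/15)x; the wedge Ps − Pb = 14 gives 256/3 + (2/15)x − (416/3 - (2/15)x) = 14, so x' = 252.5.
Then Pb = 416/3 − (2/15)·252.5 = 105 and Ps = 256/3 + (2/15)·252.5 = 119.
ΔCS = ½(200 + 252.5)(112 − 105) = 1583.75; ΔPS = ½(200 + 252.5)(119 − 112) = 1583.75.
Government spending = 14 × 252.5 = 3535.
Net change = 1583.75 + 1583.75 − 3535 = -367.5. The loss equals the DWL triangle ½·14·52.5.

Net change in total surplus = -367.5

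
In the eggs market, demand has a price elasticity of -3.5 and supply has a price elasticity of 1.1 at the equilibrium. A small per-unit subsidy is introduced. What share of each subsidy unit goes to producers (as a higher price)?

Producer share = 35/46

For a small subsidy around the equilibrium, the benefit split depends on the relative slopes, which at a point are proportional to the elasticities.
Buyer share = εs/(εs + |εd|) = 1.1/(1.1 + 3.5) = 11/46; seller share = |εd|/(εs + |εd|) = 35/46.
So producers capture 35/46 of the subsidy.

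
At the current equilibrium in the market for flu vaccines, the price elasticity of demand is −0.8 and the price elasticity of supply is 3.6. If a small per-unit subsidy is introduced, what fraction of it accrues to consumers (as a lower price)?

Consumer share = 9/11

For a small subsidy around the equilibrium, the benefit split depends on the relative slopes, which at a point are proportional to the elasticities.
Buyer share = εs/(εs + |εd|) = 3.6/(3.6 + 0.8) = 9/11; seller share = |εd|/(εs + |εd|) = 2/11.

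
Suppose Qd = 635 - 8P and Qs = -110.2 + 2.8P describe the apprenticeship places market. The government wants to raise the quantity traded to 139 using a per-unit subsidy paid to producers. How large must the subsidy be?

At Q = 139, invert demand for the buyer price: Pb = (635 − 139)/8 = 62; invert supply for the seller price: Ps = (139 − (-110.2))/2.8 = 89.
The subsidy must fill the gap: s = Ps − Pb = 89 − 62 = 27.

Required subsidy s = 27 per unit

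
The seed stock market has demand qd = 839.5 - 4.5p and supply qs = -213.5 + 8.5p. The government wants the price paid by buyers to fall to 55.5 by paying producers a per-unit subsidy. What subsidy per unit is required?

Required subsidy s = 39 per unit

At a buyer price of 55.5, quantity demanded is 839.5 − 4.5·55.5 = 589.75.
Sellers supply 589.75 only when they receive ps with -213.5 + 8.5·ps = 589.75, i.e. ps = 94.5.
s = ps − pb = 94.5 − 55.5 = 39.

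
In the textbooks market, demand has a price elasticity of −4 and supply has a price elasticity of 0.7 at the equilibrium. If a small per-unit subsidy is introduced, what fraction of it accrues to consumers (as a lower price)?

Consumer share = 7/47

For a small subsidy around the equilibrium, the benefit split depends on the relative slopes, which at a point are proportional to the elasticities.
Buyer share = εs/(εs + |εd|) = 0.7/(0.7 + 4) = 7/47; seller share = |εd|/(εs + |εd|) = 40/47.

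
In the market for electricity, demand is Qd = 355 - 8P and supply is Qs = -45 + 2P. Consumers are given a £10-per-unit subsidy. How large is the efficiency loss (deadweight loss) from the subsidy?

Pre-subsidy: 355 - 8P = -45 + 2P gives P* = 40, Q* = 35.
With the rebate, buyers effectively pay Pb = Ps − 10, where Ps is the price sellers receive.
Demand in terms of Ps becomes Qd = 355 − 8(Ps − 10) = 435 - 8Ps. Setting this equal to supply: 435 - 8Ps = -45 + 2Ps, so Ps = 48.
Buyers pay Pb = 48 − 10 = 38; Q' = -45 + 2·48 = 51.
The subsidy expands output by 51 − 35 = 16 past the efficient level; on those units the gap between marginal cost and willingness to pay runs from 0 up to 10.
DWL = ½ × 10 × 16 = 80.

Deadweight loss = £80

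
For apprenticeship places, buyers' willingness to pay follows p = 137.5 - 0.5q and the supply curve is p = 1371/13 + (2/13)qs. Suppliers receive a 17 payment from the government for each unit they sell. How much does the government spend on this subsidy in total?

Government cost = 1275

Pre-subsidy: 137.5 - 0.5q = 1371/13 + (2/13)q gives q* = 49 and p* = 113.
With the subsidy, sellers receive ps = pb + 17 for each unit, where pb is the price buyers pay.
On the curves, pb = 137.5 - 0.5q and ps = 1371/13 + (2/13)q; the wedge ps − pb = 17 gives 1371/13 + (2/13)q − (137.5 - 0.5q) = 17, so q' = 75.
Then pb = 137.5 − 0.5·75 = 100 and ps = 1371/13 + (2/13)·75 = 117.
Government outlay = subsidy × quantity = 17 × 75 = 1275.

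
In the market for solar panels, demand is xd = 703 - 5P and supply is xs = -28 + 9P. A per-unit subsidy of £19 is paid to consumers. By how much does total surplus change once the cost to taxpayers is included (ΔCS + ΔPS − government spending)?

Pre-subsidy: 703 - 5P = -28 + 9P gives P* = 731/14, x* = 6187/14.
With the rebate, buyers effectively pay Pb = Ps − 19, where Ps is the price sellers receive.
Demand in terms of Ps becomes xd = 703 − 5(Ps − 19) = 798 - 5Ps. Setting this equal to supply: 798 - 5Ps = -28 + 9Ps, so Ps = 59.
Buyers pay Pb = 59 − 19 = 40; x' = -28 + 9·59 = 503.
ΔCS = ½(6187/14 + 503)(731/14 − 40) = 2262159/392; ΔPS = ½(6187/14 + 503)(59 − 731/14) = 1256755/392.
Government spending = 19 × 503 = 9557.
Net change = 2262159/392 + 1256755/392 − 9557 = -16245/28. The loss equals the DWL triangle ½·19·855/14.

Net change in total surplus = -16245/28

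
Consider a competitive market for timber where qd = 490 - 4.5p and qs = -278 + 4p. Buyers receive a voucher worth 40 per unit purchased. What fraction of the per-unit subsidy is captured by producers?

Producer share = 9/17

Pre-subsidy: 490 - 4.5p = -278 + 4p gives p* = 1536/17, q* = 1418/17.
With the rebate, buyers effectively pay pb = ps − 40, where ps is the price sellers receive.
Demand in terms of ps becomes qd = 490 − 4.5(ps − 40) = 670 - 4.5ps. Setting this equal to supply: 670 - 4.5ps = -278 + 4ps, so ps = 1896/17.
Buyers pay pb = 1896/17 − 40 = 1216/17; q' = -278 + 4·(1896/17) = 2858/17.
Buyers' price falls by p* − pb = 1536/17 − 1216/17 = 320/17; sellers' price rises by ps − p* = 1896/17 − 1536/17 = 360/17.
So producers capture (360/17)/40 = 9/17 of each unit of subsidy.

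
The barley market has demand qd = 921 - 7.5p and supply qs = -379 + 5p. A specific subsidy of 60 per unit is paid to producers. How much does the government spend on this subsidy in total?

Pre-subsidy: 921 - 7.5p = -379 + 5p gives p* = 104, q* = 141.
With the subsidy, sellers receive ps = pb + 60 for each unit, where pb is the price buyers pay.
Supply in terms of pb becomes qs = -379 + 5(pb + 60) = -79 + 5pb. Setting this equal to demand: 921 - 7.5pb = -79 + 5pb, so pb = 80.
Sellers receive ps = 80 + 60 = 140; q' = 921 − 7.5·80 = 321.
Government outlay = subsidy × quantity = 60 × 321 = 19260.

Government cost = 19260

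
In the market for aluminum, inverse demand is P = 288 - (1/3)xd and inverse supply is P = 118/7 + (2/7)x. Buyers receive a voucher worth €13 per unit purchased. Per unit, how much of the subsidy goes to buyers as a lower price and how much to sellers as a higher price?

Pre-subsidy: 288 - (1/3)x = 118/7 + (2/7)x gives x* = 438 and P* = 142.
With the rebate, buyers effectively pay Pb = Ps − 13, where Ps is the price sellers receive.
On the curves, Pb = 288 - (1/3)x and Ps = 118/7 + (2/7)x; the wedge Ps − Pb = 13 gives 118/7 + (2/7)x − (288 - (1/3)x) = 13, so x' = 459.
Then Pb = 288 − (1/3)·459 = 135 and Ps = 118/7 + (2/7)·459 = 148.
Buyers' price falls by P* − Pb = 142 − 135 = 7; sellers' price rises by Ps − P* = 148 − 142 = 6.

Buyers gain €7 per unit; sellers gain €6 per unit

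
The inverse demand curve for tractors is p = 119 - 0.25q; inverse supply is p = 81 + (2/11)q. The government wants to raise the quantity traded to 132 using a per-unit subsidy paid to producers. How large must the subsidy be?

Required subsidy s = 19 per unit

At q = 132, from the demand curve buyers pay pb = 119 − 0.25·132 = 86; from the supply curve sellers need ps = 81 + (2/11)·132 = 105.
The subsidy must fill the gap: s = ps − pb = 105 − 86 = 19.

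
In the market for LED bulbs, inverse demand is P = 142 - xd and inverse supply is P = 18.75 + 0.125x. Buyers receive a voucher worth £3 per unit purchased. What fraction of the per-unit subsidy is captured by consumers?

Pre-subsidy: 142 - x = 18.75 + 0.125x gives x* = 986/9 and P* = 292/9.
With the rebate, buyers effectively pay Pb = Ps − 3, where Ps is the price sellers receive.
On the curves, Pb = 142 - x and Ps = 18.75 + 0.125x; the wedge Ps − Pb = 3 gives 18.75 + 0.125x − (142 - x) = 3, so x' = 1010/9.
Then Pb = 142 − 1·(1010/9) = 268/9 and Ps = 18.75 + 0.125·(1010/9) = 295/9.
Buyers' price falls by P* − Pb = 292/9 − 268/9 = 8/3; sellers' price rises by Ps − P* = 295/9 − 292/9 = 1/3.
So consumers capture (8/3)/3 = 8/9 of each unit of subsidy.

Consumer share = 8/9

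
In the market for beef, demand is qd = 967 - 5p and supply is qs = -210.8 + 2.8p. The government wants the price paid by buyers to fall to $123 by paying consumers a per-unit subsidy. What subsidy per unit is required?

Required subsidy s = $78 per unit

At a buyer price of 123, quantity demanded is 967 − 5·123 = 352.
Sellers supply 352 only when they receive ps with -210.8 + 2.8·ps = 352, i.e. ps = 201.
s = ps − pb = 201 − 123 = 78.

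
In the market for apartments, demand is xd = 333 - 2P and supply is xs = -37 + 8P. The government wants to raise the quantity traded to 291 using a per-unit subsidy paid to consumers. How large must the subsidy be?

Required subsidy s = 20 per unit

At x = 291, invert demand for the buyer price: Pb = (333 − 291)/2 = 21; invert supply for the seller price: Ps = (291 − (-37))/8 = 41.
The subsidy must fill the gap: s = Ps − Pb = 41 − 21 = 20.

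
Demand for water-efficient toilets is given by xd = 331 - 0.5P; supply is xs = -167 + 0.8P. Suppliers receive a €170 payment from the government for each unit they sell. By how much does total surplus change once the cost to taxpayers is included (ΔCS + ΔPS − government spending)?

Pre-subsidy: 331 - 0.5P = -167 + 0.8P gives P* = 4980/13, x* = 1813/13.
With the subsidy, sellers receive Ps = Pb + 170 for each unit, where Pb is the price buyers pay.
Supply in terms of Pb becomes xs = -167 + 0.8(Pb + 170) = -31 + 0.8Pb. Setting this equal to demand: 331 - 0.5Pb = -31 + 0.8Pb, so Pb = 3620/13.
Sellers receive Ps = 3620/13 + 170 = 5830/13; x' = 331 − 0.5·(3620/13) = 2493/13.
ΔCS = ½(1813/13 + 2493/13)(4980/13 − 3620/13) = 2928080/169; ΔPS = ½(1813/13 + 2493/13)(5830/13 − 4980/13) = 1830050/169.
Government spending = 170 × 2493/13 = 423810/13.
Net change = 2928080/169 + 1830050/169 − 423810/13 = -57800/13. The loss equals the DWL triangle ½·170·680/13.

Net change in total surplus = -57800/13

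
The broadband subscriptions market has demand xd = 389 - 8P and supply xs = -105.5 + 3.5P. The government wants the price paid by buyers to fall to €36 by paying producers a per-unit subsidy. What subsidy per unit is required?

Required subsidy s = €23 per unit

At a buyer price of 36, quantity demanded is 389 − 8·36 = 101.
Sellers supply 101 only when they receive Ps with -105.5 + 3.5·Ps = 101, i.e. Ps = 59.
s = Ps − Pb = 59 − 36 = 23.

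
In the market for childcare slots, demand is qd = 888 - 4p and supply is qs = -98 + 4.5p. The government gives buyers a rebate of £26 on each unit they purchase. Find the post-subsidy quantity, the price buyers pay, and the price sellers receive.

Pre-subsidy: 888 - 4p = -98 + 4.5p gives p* = 116, q* = 424.
With the rebate, buyers effectively pay pb = ps − 26, where ps is the price sellers receive.
Demand in terms of ps becomes qd = 888 − 4(ps − 26) = 992 - 4ps. Setting this equal to supply: 992 - 4ps = -98 + 4.5ps, so ps = 2180/17.
Buyers pay pb = 2180/17 − 26 = 1738/17; q' = -98 + 4.5·(2180/17) = 8144/17.

q' = 8144/17; buyers pay 1738/17; sellers receive 2180/17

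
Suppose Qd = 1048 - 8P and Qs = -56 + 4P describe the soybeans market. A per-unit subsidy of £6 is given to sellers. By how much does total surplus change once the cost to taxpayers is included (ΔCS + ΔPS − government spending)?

Net change in total surplus = -£48

Pre-subsidy: 1048 - 8P = -56 + 4P gives P* = 92, Q* = 312.
With the subsidy, sellers receive Ps = Pb + 6 for each unit, where Pb is the price buyers pay.
Supply in terms of Pb becomes Qs = -56 + 4(Pb + 6) = -32 + 4Pb. Setting this equal to demand: 1048 - 8Pb = -32 + 4Pb, so Pb = 90.
Sellers receive Ps = 90 + 6 = 96; Q' = 1048 − 8·90 = 328.
ΔCS = ½(312 + 328)(92 − 90) = 640; ΔPS = ½(312 + 328)(96 − 92) = 1280.
Government spending = 6 × 328 = 1968.
Net change = 640 + 1280 − 1968 = -48. The loss equals the DWL triangle ½·6·16.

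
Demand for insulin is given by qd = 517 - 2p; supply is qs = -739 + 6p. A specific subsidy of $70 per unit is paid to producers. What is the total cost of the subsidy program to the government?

Government cost = $21560

Pre-subsidy: 517 - 2p = -739 + 6p gives p* = 157, q* = 203.
With the subsidy, sellers receive ps = pb + 70 for each unit, where pb is the price buyers pay.
Supply in terms of pb becomes qs = -739 + 6(pb + 70) = -319 + 6pb. Setting this equal to demand: 517 - 2pb = -319 + 6pb, so pb = 104.5.
Sellers receive ps = 104.5 + 70 = 174.5; q' = 517 − 2·104.5 = 308.
Government outlay = subsidy × quantity = 70 × 308 = 21560.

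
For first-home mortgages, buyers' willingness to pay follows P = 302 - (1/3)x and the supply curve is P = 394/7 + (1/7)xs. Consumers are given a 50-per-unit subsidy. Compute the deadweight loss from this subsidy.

Deadweight loss = 2625

Pre-subsidy: 302 - (1/3)x = 394/7 + (1/7)x gives x* = 516 and P* = 130.
With the rebate, buyers effectively pay Pb = Ps − 50, where Ps is the price sellers receive.
On the curves, Pb = 302 - (1/3)x and Ps = 394/7 + (1/7)x; the wedge Ps − Pb = 50 gives 394/7 + (1/7)x − (302 - (1/3)x) = 50, so x' = 621.
Then Pb = 302 − (1/3)·621 = 95 and Ps = 394/7 + (1/7)·621 = 145.
The subsidy expands output by 621 − 516 = 105 past the efficient level; on those units the gap between marginal cost and willingness to pay runs from 0 up to 50.
DWL = ½ × 50 × 105 = 2625.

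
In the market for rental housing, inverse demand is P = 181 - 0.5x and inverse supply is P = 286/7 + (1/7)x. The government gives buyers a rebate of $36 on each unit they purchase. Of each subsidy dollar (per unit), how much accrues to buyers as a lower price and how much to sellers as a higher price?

Buyers gain $28 per unit; sellers gain $8 per unit

Pre-subsidy: 181 - 0.5x = 286/7 + (1/7)x gives x* = 218 and P* = 72.
With the rebate, buyers effectively pay Pb = Ps − 36, where Ps is the price sellers receive.
On the curves, Pb = 181 - 0.5x and Ps = 286/7 + (1/7)x; the wedge Ps − Pb = 36 gives 286/7 + (1/7)x − (181 - 0.5x) = 36, so x' = 274.
Then Pb = 181 − 0.5·274 = 44 and Ps = 286/7 + (1/7)·274 = 80.
Buyers' price falls by P* − Pb = 72 − 44 = 28; sellers' price rises by Ps − P* = 80 − 72 = 8.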